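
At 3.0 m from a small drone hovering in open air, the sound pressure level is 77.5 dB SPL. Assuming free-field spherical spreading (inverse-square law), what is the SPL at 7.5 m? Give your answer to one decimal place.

Free-field point source: level drops by 20·log₁₀ of the distance ratio.
ΔL = −20·log₁₀(7.5/3.0) = -7.96 dB, so L₂ = 77.5 + (-7.96) = 69.5 dB SPL.

69.5 dB SPL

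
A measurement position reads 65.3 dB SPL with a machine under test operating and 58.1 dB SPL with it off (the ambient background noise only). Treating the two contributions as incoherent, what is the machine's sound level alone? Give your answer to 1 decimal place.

64.4 dB SPL

Remove the background by subtracting linear intensities:
L_src = 10·log₁₀(10^(65.3/10) − 10^(58.1/10)) = 10·log₁₀(2743000) = 64.4 dB SPL.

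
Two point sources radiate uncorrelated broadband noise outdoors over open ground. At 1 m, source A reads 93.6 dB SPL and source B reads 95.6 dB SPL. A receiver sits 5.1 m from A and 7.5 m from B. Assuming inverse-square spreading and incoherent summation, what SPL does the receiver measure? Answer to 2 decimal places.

81.84 dB SPL

At the listener: L_A = 93.6 − 20·log₁₀(5.1) = 79.449 dB; L_B = 95.6 − 20·log₁₀(7.5) = 78.099 dB.
Combined: 10·log₁₀(10^(79.449/10)+10^(78.099/10)) = 81.84 dB SPL.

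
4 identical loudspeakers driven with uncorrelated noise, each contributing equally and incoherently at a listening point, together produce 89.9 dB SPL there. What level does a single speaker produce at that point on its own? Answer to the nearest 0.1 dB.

4 equal incoherent sources add 10·log₁₀(4) = 6.02 dB over one source.
L_one = 89.9 − 6.02 = 83.9 dB SPL.

83.9 dB SPL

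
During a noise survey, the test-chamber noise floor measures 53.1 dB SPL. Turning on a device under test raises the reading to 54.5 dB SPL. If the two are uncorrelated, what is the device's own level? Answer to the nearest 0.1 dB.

48.9 dB SPL

Subtract intensities: L_src = 10·log₁₀(10^(L_total/10) − 10^(L_bg/10)).
L_src = 10·log₁₀(10^(54.5/10) − 10^(53.1/10)) = 10·log₁₀(77660) = 48.9 dB SPL.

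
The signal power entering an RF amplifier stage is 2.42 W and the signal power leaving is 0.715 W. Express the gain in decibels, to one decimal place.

-5.3 dB

For a power ratio, dB = 10·log₁₀(P₂/P₁).
10·log₁₀(0.715/2.42) = 10·log₁₀(0.2955) = -5.3 dB.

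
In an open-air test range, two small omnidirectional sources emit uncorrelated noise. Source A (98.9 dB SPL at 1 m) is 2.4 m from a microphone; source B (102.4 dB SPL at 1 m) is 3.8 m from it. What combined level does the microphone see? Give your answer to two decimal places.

94.07 dB SPL

At the listener: L_A = 98.9 − 20·log₁₀(2.4) = 91.296 dB; L_B = 102.4 − 20·log₁₀(3.8) = 90.804 dB.
Combined: 10·log₁₀(10^(91.296/10)+10^(90.804/10)) = 94.07 dB SPL.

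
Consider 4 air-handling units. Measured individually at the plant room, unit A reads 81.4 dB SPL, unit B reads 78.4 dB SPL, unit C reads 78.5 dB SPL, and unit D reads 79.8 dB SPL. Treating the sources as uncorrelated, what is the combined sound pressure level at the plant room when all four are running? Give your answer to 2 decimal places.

Add the sources as powers (linear), then convert back to dB:
L_total = 10·log₁₀(10^(81.4/10) + 10^(78.4/10) + 10^(78.5/10) + 10^(79.8/10)) = 10·log₁₀(373500000) = 85.72 dB SPL.

85.72 dB SPL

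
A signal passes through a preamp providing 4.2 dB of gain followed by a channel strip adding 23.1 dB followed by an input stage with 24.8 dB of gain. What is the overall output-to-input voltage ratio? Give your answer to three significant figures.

Net gain = 4.2 + 23.1 + 24.8 = 52.1 dB.
Voltage ratio = 10^(52.1/20) = 403.

403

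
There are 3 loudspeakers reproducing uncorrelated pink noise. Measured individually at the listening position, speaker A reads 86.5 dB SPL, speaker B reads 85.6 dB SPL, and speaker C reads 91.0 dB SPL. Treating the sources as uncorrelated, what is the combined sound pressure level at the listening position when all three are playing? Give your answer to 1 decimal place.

Incoherent sources sum as intensities:
L_total = 10·log₁₀(10^(86.5/10) + 10^(85.6/10) + 10^(91.0/10)) = 10·log₁₀(2069000000) = 93.2 dB SPL.

93.2 dB SPL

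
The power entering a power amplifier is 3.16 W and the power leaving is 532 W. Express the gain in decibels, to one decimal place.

Power is a power quantity, so gain = 10·log₁₀(P_out/P_in).
10·log₁₀(532/3.16) = 10·log₁₀(168.4) = 22.3 dB.

22.3 dB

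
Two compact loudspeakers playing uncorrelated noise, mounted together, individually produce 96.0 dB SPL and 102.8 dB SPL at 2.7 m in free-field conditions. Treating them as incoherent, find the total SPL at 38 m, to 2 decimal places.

Combined at 2.7 m: 10·log₁₀(10^(96.0/10)+10^(102.8/10)) = 103.624 dB SPL.
Then apply −20·log₁₀(38/2.7) = -22.968 dB → 80.66 dB SPL.

80.66 dB SPL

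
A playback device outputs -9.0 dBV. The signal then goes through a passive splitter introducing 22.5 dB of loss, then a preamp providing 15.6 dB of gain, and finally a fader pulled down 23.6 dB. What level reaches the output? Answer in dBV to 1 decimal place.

In dB, series stages simply add:
-9.0 − 22.5 + 15.6 − 23.6 = -39.5 dBV.

-39.5 dBV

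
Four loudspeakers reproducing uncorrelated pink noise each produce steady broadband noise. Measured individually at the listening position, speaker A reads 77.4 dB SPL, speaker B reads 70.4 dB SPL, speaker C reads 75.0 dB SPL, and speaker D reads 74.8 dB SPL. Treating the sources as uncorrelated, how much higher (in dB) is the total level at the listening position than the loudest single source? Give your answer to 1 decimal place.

Add the sources as powers (linear), then convert back to dB:
L_total = 10·log₁₀(10^(77.4/10) + 10^(70.4/10) + 10^(75.0/10) + 10^(74.8/10)) = 81.06 dB SPL.
Excess over the loudest (77.4 dB): 81.06 − 77.4 = 3.7 dB.

3.7 dB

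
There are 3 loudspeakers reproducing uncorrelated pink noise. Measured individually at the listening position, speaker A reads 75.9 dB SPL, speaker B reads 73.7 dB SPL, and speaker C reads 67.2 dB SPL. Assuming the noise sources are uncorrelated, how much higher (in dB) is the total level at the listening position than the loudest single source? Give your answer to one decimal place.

2.4 dB

Uncorrelated sources add in intensity (power), not in dB.
L_total = 10·log₁₀(10^(75.9/10) + 10^(73.7/10) + 10^(67.2/10)) = 78.30 dB SPL.
Excess over the loudest (75.9 dB): 78.30 − 75.9 = 2.4 dB.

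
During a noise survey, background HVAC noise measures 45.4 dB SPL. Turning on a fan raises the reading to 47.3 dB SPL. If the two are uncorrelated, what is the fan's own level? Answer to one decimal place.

42.8 dB SPL

Subtract intensities: L_src = 10·log₁₀(10^(L_total/10) − 10^(L_bg/10)).
L_src = 10·log₁₀(10^(47.3/10) − 10^(45.4/10)) = 10·log₁₀(19030) = 42.8 dB SPL.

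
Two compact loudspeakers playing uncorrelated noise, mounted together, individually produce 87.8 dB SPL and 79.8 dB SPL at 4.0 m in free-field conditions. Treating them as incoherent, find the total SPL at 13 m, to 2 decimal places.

Combined at 4.0 m: 10·log₁₀(10^(87.8/10)+10^(79.8/10)) = 88.439 dB SPL.
Then apply −20·log₁₀(13/4.0) = -10.238 dB → 78.20 dB SPL.

78.20 dB SPL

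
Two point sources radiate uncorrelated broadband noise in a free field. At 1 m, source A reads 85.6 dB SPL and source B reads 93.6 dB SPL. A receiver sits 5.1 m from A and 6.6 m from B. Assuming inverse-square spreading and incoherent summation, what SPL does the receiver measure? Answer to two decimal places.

At the listener: L_A = 85.6 − 20·log₁₀(5.1) = 71.449 dB; L_B = 93.6 − 20·log₁₀(6.6) = 77.209 dB.
Combined: 10·log₁₀(10^(71.449/10)+10^(77.209/10)) = 78.23 dB SPL.

78.23 dB SPL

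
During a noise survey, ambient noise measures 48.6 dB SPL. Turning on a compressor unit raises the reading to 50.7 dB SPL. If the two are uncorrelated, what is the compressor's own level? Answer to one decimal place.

Remove the background by subtracting linear intensities:
L_src = 10·log₁₀(10^(50.7/10) − 10^(48.6/10)) = 10·log₁₀(45050) = 46.5 dB SPL.

46.5 dB SPL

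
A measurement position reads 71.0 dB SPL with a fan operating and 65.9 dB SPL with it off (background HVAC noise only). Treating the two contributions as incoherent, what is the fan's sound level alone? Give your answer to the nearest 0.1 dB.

Remove the background by subtracting linear intensities:
L_src = 10·log₁₀(10^(71.0/10) − 10^(65.9/10)) = 10·log₁₀(8699000) = 69.4 dB SPL.

69.4 dB SPL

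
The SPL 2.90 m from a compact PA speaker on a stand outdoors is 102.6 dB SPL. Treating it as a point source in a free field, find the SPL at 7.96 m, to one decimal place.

Free-field point source: level drops by 20·log₁₀ of the distance ratio.
ΔL = −20·log₁₀(7.96/2.90) = -8.77 dB, so L₂ = 102.6 + (-8.77) = 93.8 dB SPL.

93.8 dB SPL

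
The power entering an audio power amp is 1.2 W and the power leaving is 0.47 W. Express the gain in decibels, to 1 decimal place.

For a power ratio, dB = 10·log₁₀(P₂/P₁).
10·log₁₀(0.47/1.2) = 10·log₁₀(0.3917) = -4.1 dB.

-4.1 dB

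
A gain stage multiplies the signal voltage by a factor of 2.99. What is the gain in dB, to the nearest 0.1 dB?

Voltage is an amplitude quantity, so gain = 20·log₁₀(V_out/V_in).
20·log₁₀(2.99) = 9.5 dB.

9.5 dB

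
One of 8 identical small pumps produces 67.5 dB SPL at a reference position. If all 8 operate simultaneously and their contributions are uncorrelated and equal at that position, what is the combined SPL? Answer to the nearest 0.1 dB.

76.5 dB SPL

8 equal incoherent sources raise the level by 10·log₁₀(8) = 9.03 dB.
L_total = 67.5 + 9.03 = 76.5 dB SPL.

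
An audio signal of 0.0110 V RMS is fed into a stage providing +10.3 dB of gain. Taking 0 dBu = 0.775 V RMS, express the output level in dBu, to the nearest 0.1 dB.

Input level: 20·log₁₀(0.0110/0.775) = -36.96 dBu.
Output: -36.96 + 10.3 = -26.7 dBu.

-26.7 dBu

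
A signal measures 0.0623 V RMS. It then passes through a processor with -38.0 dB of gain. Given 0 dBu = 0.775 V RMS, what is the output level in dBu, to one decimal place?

Input level: 20·log₁₀(0.0623/0.775) = -21.90 dBu.
Output: -21.90 − 38.0 = -59.9 dBu.

-59.9 dBu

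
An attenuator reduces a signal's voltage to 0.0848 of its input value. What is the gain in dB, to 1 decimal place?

-21.4 dB

Voltage ratio → dB uses the 20·log₁₀ form:
20·log₁₀(0.0848) = -21.4 dB.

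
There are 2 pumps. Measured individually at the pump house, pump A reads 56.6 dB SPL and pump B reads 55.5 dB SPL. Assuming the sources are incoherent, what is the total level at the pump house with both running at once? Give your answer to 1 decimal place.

Incoherent sources sum as intensities:
L_total = 10·log₁₀(10^(56.6/10) + 10^(55.5/10)) = 10·log₁₀(811900) = 59.1 dB SPL.

59.1 dB SPL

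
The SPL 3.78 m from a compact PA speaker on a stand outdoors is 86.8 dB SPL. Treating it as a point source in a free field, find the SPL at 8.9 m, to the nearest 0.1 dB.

Inverse-square spreading gives ΔL = −20·log₁₀(d₂/d₁).
ΔL = −20·log₁₀(8.9/3.78) = -7.44 dB, so L₂ = 86.8 + (-7.44) = 79.4 dB SPL.

79.4 dB SPL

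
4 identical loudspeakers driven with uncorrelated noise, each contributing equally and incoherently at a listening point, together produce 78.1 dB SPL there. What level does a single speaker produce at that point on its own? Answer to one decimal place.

4 equal incoherent sources add 10·log₁₀(4) = 6.02 dB over one source.
L_one = 78.1 − 6.02 = 72.1 dB SPL.

72.1 dB SPL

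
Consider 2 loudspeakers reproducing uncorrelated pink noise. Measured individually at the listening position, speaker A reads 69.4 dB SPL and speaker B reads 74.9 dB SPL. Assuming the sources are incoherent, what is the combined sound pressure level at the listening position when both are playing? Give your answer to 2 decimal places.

75.98 dB SPL

Incoherent sources sum as intensities:
L_total = 10·log₁₀(10^(69.4/10) + 10^(74.9/10)) = 10·log₁₀(39610000) = 75.98 dB SPL.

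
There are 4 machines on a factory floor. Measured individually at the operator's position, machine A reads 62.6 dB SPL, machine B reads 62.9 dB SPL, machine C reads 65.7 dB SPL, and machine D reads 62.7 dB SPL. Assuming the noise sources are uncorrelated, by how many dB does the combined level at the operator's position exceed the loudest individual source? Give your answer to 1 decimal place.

Add the sources as powers (linear), then convert back to dB:
L_total = 10·log₁₀(10^(62.6/10) + 10^(62.9/10) + 10^(65.7/10) + 10^(62.7/10)) = 69.71 dB SPL.
Excess over the loudest (65.7 dB): 69.71 − 65.7 = 4.0 dB.

4.0 dB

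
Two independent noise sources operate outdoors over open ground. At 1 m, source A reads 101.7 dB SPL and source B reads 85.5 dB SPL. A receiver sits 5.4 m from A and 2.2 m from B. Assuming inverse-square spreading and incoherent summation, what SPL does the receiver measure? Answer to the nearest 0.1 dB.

At the listener: L_A = 101.7 − 20·log₁₀(5.4) = 87.05 dB; L_B = 85.5 − 20·log₁₀(2.2) = 78.65 dB.
Combined: 10·log₁₀(10^(87.05/10)+10^(78.65/10)) = 87.6 dB SPL.

87.6 dB SPL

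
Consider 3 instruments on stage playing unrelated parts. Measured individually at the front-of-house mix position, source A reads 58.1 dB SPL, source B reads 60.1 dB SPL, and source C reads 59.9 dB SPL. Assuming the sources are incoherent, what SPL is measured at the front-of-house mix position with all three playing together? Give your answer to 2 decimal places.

64.23 dB SPL

Uncorrelated sources add in intensity (power), not in dB.
L_total = 10·log₁₀(10^(58.1/10) + 10^(60.1/10) + 10^(59.9/10)) = 10·log₁₀(2646000) = 64.23 dB SPL.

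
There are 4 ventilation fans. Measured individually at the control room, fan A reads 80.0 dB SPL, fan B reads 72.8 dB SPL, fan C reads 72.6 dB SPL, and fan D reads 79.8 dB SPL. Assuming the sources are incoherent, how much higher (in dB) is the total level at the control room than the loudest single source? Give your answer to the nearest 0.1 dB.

Incoherent sources sum as intensities:
L_total = 10·log₁₀(10^(80.0/10) + 10^(72.8/10) + 10^(72.6/10) + 10^(79.8/10)) = 83.67 dB SPL.
Excess over the loudest (80.0 dB): 83.67 − 80.0 = 3.7 dB.

3.7 dB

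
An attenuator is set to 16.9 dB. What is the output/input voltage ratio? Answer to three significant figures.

Voltage ratio = 10^(dB/20).
10^(-16.9/20) = 10^(-0.8450) = 0.143.

0.143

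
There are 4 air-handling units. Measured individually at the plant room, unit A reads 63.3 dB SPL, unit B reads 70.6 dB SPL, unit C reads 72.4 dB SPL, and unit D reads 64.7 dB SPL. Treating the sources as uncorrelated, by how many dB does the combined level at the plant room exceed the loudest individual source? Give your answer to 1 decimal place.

Add the sources as powers (linear), then convert back to dB:
L_total = 10·log₁₀(10^(63.3/10) + 10^(70.6/10) + 10^(72.4/10) + 10^(64.7/10)) = 75.31 dB SPL.
Excess over the loudest (72.4 dB): 75.31 − 72.4 = 2.9 dB.

2.9 dB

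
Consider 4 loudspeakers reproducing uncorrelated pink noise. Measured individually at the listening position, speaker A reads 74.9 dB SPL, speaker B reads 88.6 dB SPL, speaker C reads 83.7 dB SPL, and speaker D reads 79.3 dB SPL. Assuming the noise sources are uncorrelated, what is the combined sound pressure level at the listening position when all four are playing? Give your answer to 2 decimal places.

Incoherent sources sum as intensities:
L_total = 10·log₁₀(10^(74.9/10) + 10^(88.6/10) + 10^(83.7/10) + 10^(79.3/10)) = 10·log₁₀(1075000000) = 90.31 dB SPL.

90.31 dB SPL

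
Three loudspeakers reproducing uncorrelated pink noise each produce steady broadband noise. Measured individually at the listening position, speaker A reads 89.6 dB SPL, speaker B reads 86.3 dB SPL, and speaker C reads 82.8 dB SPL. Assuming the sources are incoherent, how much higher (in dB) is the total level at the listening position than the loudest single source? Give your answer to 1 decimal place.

2.2 dB

Uncorrelated sources add in intensity (power), not in dB.
L_total = 10·log₁₀(10^(89.6/10) + 10^(86.3/10) + 10^(82.8/10)) = 91.84 dB SPL.
Excess over the loudest (89.6 dB): 91.84 − 89.6 = 2.2 dB.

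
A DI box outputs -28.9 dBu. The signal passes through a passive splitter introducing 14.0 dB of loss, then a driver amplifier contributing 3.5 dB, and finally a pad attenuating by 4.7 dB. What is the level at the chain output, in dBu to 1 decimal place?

-44.1 dBu

Gain stages sum in dB:
-28.9 − 14.0 + 3.5 − 4.7 = -44.1 dBu.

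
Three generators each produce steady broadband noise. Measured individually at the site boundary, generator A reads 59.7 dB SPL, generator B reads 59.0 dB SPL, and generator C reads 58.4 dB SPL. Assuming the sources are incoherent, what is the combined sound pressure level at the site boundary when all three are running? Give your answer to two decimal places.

63.84 dB SPL

Incoherent sources sum as intensities:
L_total = 10·log₁₀(10^(59.7/10) + 10^(59.0/10) + 10^(58.4/10)) = 10·log₁₀(2419000) = 63.84 dB SPL.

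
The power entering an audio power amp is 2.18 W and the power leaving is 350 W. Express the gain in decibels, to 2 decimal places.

For a power ratio, dB = 10·log₁₀(P₂/P₁).
10·log₁₀(350/2.18) = 10·log₁₀(160.6) = 22.06 dB.

22.06 dB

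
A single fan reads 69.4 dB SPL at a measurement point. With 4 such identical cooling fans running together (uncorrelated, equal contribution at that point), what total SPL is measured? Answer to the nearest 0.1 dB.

4 equal incoherent sources raise the level by 10·log₁₀(4) = 6.02 dB.
L_total = 69.4 + 6.02 = 75.4 dB SPL.

75.4 dB SPL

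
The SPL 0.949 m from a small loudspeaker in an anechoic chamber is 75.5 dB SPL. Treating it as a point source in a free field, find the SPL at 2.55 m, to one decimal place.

Free-field point source: level drops by 20·log₁₀ of the distance ratio.
ΔL = −20·log₁₀(2.55/0.949) = -8.59 dB, so L₂ = 75.5 + (-8.59) = 66.9 dB SPL.

66.9 dB SPL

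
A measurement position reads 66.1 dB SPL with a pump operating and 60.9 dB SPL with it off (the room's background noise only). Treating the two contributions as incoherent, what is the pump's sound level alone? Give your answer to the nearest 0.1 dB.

64.5 dB SPL

Remove the background by subtracting linear intensities:
L_src = 10·log₁₀(10^(66.1/10) − 10^(60.9/10)) = 10·log₁₀(2844000) = 64.5 dB SPL.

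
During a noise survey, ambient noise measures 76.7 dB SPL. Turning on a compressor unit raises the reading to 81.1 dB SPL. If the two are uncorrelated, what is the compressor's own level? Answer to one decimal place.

Background correction is a power subtraction:
L_src = 10·log₁₀(10^(81.1/10) − 10^(76.7/10)) = 10·log₁₀(82050000) = 79.1 dB SPL.

79.1 dB SPL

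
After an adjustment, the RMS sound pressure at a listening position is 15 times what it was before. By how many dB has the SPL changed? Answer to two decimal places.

SPL change from a pressure ratio uses the 20·log₁₀ form:
20·log₁₀(15) = 23.52 dB.

23.52 dB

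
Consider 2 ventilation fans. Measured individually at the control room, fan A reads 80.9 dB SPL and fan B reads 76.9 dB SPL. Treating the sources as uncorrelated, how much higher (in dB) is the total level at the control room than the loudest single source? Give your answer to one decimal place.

Incoherent sources sum as intensities:
L_total = 10·log₁₀(10^(80.9/10) + 10^(76.9/10)) = 82.36 dB SPL.
Excess over the loudest (80.9 dB): 82.36 − 80.9 = 1.5 dB.

1.5 dB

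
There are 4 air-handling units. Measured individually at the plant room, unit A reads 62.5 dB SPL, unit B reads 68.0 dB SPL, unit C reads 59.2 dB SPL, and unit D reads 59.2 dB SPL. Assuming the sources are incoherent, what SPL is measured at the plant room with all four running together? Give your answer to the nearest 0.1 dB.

69.9 dB SPL

Add the sources as powers (linear), then convert back to dB:
L_total = 10·log₁₀(10^(62.5/10) + 10^(68.0/10) + 10^(59.2/10) + 10^(59.2/10)) = 10·log₁₀(9751000) = 69.9 dB SPL.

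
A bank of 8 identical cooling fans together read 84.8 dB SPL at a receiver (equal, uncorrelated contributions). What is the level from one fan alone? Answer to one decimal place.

8 equal incoherent sources add 10·log₁₀(8) = 9.03 dB over one source.
L_one = 84.8 − 9.03 = 75.8 dB SPL.

75.8 dB SPL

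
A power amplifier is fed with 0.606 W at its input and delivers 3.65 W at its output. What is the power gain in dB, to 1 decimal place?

7.8 dB

For a power ratio, dB = 10·log₁₀(P₂/P₁).
10·log₁₀(3.65/0.606) = 10·log₁₀(6.023) = 7.8 dB.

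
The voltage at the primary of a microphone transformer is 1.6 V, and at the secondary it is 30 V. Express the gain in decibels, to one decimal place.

25.5 dB

Voltage ratio → dB uses the 20·log₁₀ form:
20·log₁₀(30/1.6) = 20·log₁₀(18.75) = 25.5 dB.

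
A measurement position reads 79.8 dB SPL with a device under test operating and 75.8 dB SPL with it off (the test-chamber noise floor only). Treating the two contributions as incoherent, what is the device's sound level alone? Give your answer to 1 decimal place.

77.6 dB SPL

Remove the background by subtracting linear intensities:
L_src = 10·log₁₀(10^(79.8/10) − 10^(75.8/10)) = 10·log₁₀(57480000) = 77.6 dB SPL.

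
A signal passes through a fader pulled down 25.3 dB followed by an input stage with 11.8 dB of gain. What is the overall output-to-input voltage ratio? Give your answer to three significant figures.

Net gain = (−25.3) + 11.8 = -13.5 dB.
Voltage ratio = 10^(-13.5/20) = 0.211.

0.211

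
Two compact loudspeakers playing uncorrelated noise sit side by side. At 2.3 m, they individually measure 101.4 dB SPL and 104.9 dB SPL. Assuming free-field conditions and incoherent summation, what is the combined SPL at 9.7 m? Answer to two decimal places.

Combined at 2.3 m: 10·log₁₀(10^(101.4/10)+10^(104.9/10)) = 106.504 dB SPL.
Then apply −20·log₁₀(9.7/2.3) = -12.501 dB → 94.00 dB SPL.

94.00 dB SPL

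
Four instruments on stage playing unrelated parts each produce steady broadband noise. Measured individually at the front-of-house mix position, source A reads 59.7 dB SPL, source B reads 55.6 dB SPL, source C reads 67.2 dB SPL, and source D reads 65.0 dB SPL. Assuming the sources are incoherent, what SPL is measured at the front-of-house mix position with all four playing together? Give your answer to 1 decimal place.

69.9 dB SPL

Add the sources as powers (linear), then convert back to dB:
L_total = 10·log₁₀(10^(59.7/10) + 10^(55.6/10) + 10^(67.2/10) + 10^(65.0/10)) = 10·log₁₀(9707000) = 69.9 dB SPL.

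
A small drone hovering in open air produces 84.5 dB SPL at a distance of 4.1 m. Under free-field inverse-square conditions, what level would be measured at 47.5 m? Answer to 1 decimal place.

63.2 dB SPL

Inverse-square spreading gives ΔL = −20·log₁₀(d₂/d₁).
ΔL = −20·log₁₀(47.5/4.1) = -21.28 dB, so L₂ = 84.5 + (-21.28) = 63.2 dB SPL.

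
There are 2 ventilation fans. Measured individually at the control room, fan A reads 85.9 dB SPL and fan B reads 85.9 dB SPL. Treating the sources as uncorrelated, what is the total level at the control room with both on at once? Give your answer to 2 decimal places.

88.91 dB SPL

Add the sources as powers (linear), then convert back to dB:
L_total = 10·log₁₀(10^(85.9/10) + 10^(85.9/10)) = 10·log₁₀(778100000) = 88.91 dB SPL.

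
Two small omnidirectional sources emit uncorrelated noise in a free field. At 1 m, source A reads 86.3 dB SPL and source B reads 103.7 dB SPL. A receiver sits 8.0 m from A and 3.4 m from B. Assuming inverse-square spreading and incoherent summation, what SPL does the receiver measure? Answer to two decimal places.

At the listener: L_A = 86.3 − 20·log₁₀(8.0) = 68.238 dB; L_B = 103.7 − 20·log₁₀(3.4) = 93.070 dB.
Combined: 10·log₁₀(10^(68.238/10)+10^(93.070/10)) = 93.08 dB SPL.

93.08 dB SPL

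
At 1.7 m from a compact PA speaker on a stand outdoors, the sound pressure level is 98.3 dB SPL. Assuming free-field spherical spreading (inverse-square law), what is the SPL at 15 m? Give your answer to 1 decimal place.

Free-field point source: level drops by 20·log₁₀ of the distance ratio.
ΔL = −20·log₁₀(15/1.7) = -18.91 dB, so L₂ = 98.3 + (-18.91) = 79.4 dB SPL.

79.4 dB SPL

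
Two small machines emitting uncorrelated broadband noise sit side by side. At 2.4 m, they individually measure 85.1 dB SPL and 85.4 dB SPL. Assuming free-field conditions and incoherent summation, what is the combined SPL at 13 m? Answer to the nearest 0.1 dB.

Combined at 2.4 m: 10·log₁₀(10^(85.1/10)+10^(85.4/10)) = 88.26 dB SPL.
Then apply −20·log₁₀(13/2.4) = -14.67 dB → 73.6 dB SPL.

73.6 dB SPL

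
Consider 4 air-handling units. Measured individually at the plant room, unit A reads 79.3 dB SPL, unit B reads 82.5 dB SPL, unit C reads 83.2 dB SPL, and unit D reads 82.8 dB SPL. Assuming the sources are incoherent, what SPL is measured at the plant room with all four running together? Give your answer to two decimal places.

88.21 dB SPL

Incoherent sources sum as intensities:
L_total = 10·log₁₀(10^(79.3/10) + 10^(82.5/10) + 10^(83.2/10) + 10^(82.8/10)) = 10·log₁₀(662400000) = 88.21 dB SPL.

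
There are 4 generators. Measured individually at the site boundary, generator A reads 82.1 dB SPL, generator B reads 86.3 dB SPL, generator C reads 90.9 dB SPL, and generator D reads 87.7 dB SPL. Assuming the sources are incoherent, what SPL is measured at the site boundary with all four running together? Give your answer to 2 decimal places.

93.82 dB SPL

Add the sources as powers (linear), then convert back to dB:
L_total = 10·log₁₀(10^(82.1/10) + 10^(86.3/10) + 10^(90.9/10) + 10^(87.7/10)) = 10·log₁₀(2408000000) = 93.82 dB SPL.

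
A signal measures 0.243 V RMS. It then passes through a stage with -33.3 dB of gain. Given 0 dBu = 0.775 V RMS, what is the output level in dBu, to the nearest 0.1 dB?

-43.4 dBu

Input level: 20·log₁₀(0.243/0.775) = -10.07 dBu.
Output: -10.07 − 33.3 = -43.4 dBu.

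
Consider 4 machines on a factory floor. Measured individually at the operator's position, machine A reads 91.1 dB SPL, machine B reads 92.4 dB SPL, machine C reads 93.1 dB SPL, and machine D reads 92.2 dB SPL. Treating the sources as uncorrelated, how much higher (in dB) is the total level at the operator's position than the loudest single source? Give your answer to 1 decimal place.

5.2 dB

Incoherent sources sum as intensities:
L_total = 10·log₁₀(10^(91.1/10) + 10^(92.4/10) + 10^(93.1/10) + 10^(92.2/10)) = 98.28 dB SPL.
Excess over the loudest (93.1 dB): 98.28 − 93.1 = 5.2 dB.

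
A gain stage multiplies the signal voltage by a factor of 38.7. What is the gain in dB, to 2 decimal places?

31.75 dB

Voltage is an amplitude quantity, so gain = 20·log₁₀(V_out/V_in).
20·log₁₀(38.7) = 31.75 dB.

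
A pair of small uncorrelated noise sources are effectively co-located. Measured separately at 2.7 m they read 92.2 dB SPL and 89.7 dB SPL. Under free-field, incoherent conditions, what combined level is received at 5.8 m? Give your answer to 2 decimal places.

Combined at 2.7 m: 10·log₁₀(10^(92.2/10)+10^(89.7/10)) = 94.138 dB SPL.
Then apply −20·log₁₀(5.8/2.7) = -6.641 dB → 87.50 dB SPL.

87.50 dB SPL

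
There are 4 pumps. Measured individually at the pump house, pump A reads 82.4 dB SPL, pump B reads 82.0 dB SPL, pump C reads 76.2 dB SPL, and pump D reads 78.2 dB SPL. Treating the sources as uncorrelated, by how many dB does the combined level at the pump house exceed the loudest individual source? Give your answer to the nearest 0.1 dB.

Uncorrelated sources add in intensity (power), not in dB.
L_total = 10·log₁₀(10^(82.4/10) + 10^(82.0/10) + 10^(76.2/10) + 10^(78.2/10)) = 86.43 dB SPL.
Excess over the loudest (82.4 dB): 86.43 − 82.4 = 4.0 dB.

4.0 dB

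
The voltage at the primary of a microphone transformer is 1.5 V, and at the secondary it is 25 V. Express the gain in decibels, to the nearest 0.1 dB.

Voltage ratio → dB uses the 20·log₁₀ form:
20·log₁₀(25/1.5) = 20·log₁₀(16.67) = 24.4 dB.

24.4 dB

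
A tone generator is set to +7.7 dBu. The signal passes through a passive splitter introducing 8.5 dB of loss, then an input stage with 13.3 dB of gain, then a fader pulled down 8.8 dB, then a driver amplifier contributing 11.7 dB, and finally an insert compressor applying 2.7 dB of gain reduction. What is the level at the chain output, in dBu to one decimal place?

+12.7 dBu

Gain stages sum in dB:
+7.7 − 8.5 + 13.3 − 8.8 + 11.7 − 2.7 = +12.7 dBu.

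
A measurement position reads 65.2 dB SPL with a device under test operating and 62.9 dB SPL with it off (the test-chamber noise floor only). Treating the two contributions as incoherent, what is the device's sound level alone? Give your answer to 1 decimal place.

61.3 dB SPL

Background correction is a power subtraction:
L_src = 10·log₁₀(10^(65.2/10) − 10^(62.9/10)) = 10·log₁₀(1361000) = 61.3 dB SPL.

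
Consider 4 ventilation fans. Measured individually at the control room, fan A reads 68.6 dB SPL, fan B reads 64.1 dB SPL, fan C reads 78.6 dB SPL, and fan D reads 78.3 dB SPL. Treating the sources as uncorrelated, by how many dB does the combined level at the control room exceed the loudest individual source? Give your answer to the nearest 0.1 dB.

3.2 dB

Add the sources as powers (linear), then convert back to dB:
L_total = 10·log₁₀(10^(68.6/10) + 10^(64.1/10) + 10^(78.6/10) + 10^(78.3/10)) = 81.76 dB SPL.
Excess over the loudest (78.6 dB): 81.76 − 78.6 = 3.2 dB.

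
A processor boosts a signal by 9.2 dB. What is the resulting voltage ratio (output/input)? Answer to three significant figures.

2.88

Voltage ratio = 10^(dB/20).
10^(9.2/20) = 10^(0.4600) = 2.88.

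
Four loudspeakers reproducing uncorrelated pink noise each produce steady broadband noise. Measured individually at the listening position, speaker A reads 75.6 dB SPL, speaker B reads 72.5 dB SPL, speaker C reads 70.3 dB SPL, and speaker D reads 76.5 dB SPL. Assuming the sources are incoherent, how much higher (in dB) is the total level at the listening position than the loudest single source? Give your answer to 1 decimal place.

Uncorrelated sources add in intensity (power), not in dB.
L_total = 10·log₁₀(10^(75.6/10) + 10^(72.5/10) + 10^(70.3/10) + 10^(76.5/10)) = 80.39 dB SPL.
Excess over the loudest (76.5 dB): 80.39 − 76.5 = 3.9 dB.

3.9 dB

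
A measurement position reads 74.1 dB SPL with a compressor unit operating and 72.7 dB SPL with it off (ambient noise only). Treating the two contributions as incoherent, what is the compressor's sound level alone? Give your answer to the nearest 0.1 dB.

68.5 dB SPL

Background correction is a power subtraction:
L_src = 10·log₁₀(10^(74.1/10) − 10^(72.7/10)) = 10·log₁₀(7083000) = 68.5 dB SPL.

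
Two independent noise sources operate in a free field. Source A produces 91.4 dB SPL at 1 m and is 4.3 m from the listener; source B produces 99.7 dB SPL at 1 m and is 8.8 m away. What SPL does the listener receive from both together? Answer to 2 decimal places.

82.90 dB SPL

At the listener: L_A = 91.4 − 20·log₁₀(4.3) = 78.731 dB; L_B = 99.7 − 20·log₁₀(8.8) = 80.810 dB.
Combined: 10·log₁₀(10^(78.731/10)+10^(80.810/10)) = 82.90 dB SPL.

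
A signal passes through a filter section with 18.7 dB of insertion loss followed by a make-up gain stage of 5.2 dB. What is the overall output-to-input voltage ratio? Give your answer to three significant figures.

0.211

Net gain = (−18.7) + 5.2 = -13.5 dB.
Voltage ratio = 10^(-13.5/20) = 0.211.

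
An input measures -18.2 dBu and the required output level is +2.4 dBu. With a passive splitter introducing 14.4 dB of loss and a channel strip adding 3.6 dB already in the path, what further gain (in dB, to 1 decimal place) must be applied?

31.4 dB

The required make-up gain is the shortfall in the dB sum.
G = +2.4 − (-18.2) + 14.4 − 3.6 = 31.4 dB.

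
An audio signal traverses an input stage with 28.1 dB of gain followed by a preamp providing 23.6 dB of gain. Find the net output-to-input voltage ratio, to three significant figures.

Net gain = 28.1 + 23.6 = 51.7 dB.
Voltage ratio = 10^(51.7/20) = 385.

385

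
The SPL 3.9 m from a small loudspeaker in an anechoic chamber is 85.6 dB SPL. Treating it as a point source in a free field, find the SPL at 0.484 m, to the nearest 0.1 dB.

103.7 dB SPL

Inverse-square spreading gives ΔL = −20·log₁₀(d₂/d₁).
ΔL = −20·log₁₀(0.484/3.9) = 18.12 dB, so L₂ = 85.6 + (18.12) = 103.7 dB SPL.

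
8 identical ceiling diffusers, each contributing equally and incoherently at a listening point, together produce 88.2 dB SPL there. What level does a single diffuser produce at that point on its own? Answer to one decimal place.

79.2 dB SPL

8 equal incoherent sources add 10·log₁₀(8) = 9.03 dB over one source.
L_one = 88.2 − 9.03 = 79.2 dB SPL.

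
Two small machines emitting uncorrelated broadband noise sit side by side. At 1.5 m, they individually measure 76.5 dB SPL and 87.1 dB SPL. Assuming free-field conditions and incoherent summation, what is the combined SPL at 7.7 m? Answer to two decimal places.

73.25 dB SPL

Combined at 1.5 m: 10·log₁₀(10^(76.5/10)+10^(87.1/10)) = 87.463 dB SPL.
Then apply −20·log₁₀(7.7/1.5) = -14.208 dB → 73.25 dB SPL.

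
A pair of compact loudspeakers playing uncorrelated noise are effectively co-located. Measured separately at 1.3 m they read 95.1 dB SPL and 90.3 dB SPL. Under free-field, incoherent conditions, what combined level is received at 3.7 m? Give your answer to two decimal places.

87.26 dB SPL

Combined at 1.3 m: 10·log₁₀(10^(95.1/10)+10^(90.3/10)) = 96.342 dB SPL.
Then apply −20·log₁₀(3.7/1.3) = -9.085 dB → 87.26 dB SPL.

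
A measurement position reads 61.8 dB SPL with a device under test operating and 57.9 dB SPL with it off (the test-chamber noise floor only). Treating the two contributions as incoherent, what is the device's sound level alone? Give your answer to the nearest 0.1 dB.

59.5 dB SPL

Remove the background by subtracting linear intensities:
L_src = 10·log₁₀(10^(61.8/10) − 10^(57.9/10)) = 10·log₁₀(897000) = 59.5 dB SPL.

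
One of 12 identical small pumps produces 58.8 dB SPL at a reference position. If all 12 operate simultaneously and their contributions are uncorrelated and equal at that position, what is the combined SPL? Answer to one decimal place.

69.6 dB SPL

12 equal incoherent sources raise the level by 10·log₁₀(12) = 10.79 dB.
L_total = 58.8 + 10.79 = 69.6 dB SPL.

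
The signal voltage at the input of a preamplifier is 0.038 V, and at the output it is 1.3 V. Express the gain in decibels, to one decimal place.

Voltage ratio → dB uses the 20·log₁₀ form:
20·log₁₀(1.3/0.038) = 20·log₁₀(34.21) = 30.7 dB.

30.7 dB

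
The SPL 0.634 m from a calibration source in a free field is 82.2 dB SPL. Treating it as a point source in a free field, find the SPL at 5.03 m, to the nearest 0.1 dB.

Free-field point source: level drops by 20·log₁₀ of the distance ratio.
ΔL = −20·log₁₀(5.03/0.634) = -17.99 dB, so L₂ = 82.2 + (-17.99) = 64.2 dB SPL.

64.2 dB SPL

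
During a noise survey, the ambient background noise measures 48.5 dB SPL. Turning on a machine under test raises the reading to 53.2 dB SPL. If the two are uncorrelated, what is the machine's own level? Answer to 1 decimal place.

Background correction is a power subtraction:
L_src = 10·log₁₀(10^(53.2/10) − 10^(48.5/10)) = 10·log₁₀(138100) = 51.4 dB SPL.

51.4 dB SPL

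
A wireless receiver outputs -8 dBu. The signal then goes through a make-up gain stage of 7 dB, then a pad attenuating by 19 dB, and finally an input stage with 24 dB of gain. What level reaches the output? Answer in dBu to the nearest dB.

+4 dBu

Cascaded gains and losses add directly in dB.
-8 + 7 − 19 + 24 = +4 dBu.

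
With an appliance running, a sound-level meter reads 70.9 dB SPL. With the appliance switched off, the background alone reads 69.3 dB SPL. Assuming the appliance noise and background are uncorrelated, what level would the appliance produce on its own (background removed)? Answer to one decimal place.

Remove the background by subtracting linear intensities:
L_src = 10·log₁₀(10^(70.9/10) − 10^(69.3/10)) = 10·log₁₀(3791000) = 65.8 dB SPL.

65.8 dB SPL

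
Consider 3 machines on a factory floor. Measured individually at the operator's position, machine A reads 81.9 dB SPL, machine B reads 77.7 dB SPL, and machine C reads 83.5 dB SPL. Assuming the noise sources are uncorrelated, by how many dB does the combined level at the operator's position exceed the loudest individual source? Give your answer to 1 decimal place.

2.9 dB

Uncorrelated sources add in intensity (power), not in dB.
L_total = 10·log₁₀(10^(81.9/10) + 10^(77.7/10) + 10^(83.5/10)) = 86.41 dB SPL.
Excess over the loudest (83.5 dB): 86.41 − 83.5 = 2.9 dB.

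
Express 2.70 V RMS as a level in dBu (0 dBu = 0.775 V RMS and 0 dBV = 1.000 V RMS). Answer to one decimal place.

+10.8 dBu

dBu = 20·log₁₀(V / 0.775 V).
20·log₁₀(2.70/0.775) = +10.8 dBu.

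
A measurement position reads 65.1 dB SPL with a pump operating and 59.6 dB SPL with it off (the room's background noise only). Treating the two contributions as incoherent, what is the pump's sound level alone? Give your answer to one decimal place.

Remove the background by subtracting linear intensities:
L_src = 10·log₁₀(10^(65.1/10) − 10^(59.6/10)) = 10·log₁₀(2324000) = 63.7 dB SPL.

63.7 dB SPL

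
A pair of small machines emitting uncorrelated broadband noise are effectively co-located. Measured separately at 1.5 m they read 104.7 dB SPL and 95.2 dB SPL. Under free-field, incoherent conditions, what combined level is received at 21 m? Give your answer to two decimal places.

82.24 dB SPL

Combined at 1.5 m: 10·log₁₀(10^(104.7/10)+10^(95.2/10)) = 105.162 dB SPL.
Then apply −20·log₁₀(21/1.5) = -22.923 dB → 82.24 dB SPL.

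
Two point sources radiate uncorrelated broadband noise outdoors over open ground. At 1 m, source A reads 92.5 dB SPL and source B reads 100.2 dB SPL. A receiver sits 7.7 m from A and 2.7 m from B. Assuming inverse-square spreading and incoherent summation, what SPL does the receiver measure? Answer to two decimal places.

At the listener: L_A = 92.5 − 20·log₁₀(7.7) = 74.770 dB; L_B = 100.2 − 20·log₁₀(2.7) = 91.573 dB.
Combined: 10·log₁₀(10^(74.770/10)+10^(91.573/10)) = 91.66 dB SPL.

91.66 dB SPL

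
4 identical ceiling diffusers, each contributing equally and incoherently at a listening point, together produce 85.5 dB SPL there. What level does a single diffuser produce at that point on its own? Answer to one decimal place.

4 equal incoherent sources add 10·log₁₀(4) = 6.02 dB over one source.
L_one = 85.5 − 6.02 = 79.5 dB SPL.

79.5 dB SPL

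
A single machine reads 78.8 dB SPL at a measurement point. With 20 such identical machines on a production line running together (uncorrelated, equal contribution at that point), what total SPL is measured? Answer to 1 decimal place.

20 equal incoherent sources raise the level by 10·log₁₀(20) = 13.01 dB.
L_total = 78.8 + 13.01 = 91.8 dB SPL.

91.8 dB SPL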